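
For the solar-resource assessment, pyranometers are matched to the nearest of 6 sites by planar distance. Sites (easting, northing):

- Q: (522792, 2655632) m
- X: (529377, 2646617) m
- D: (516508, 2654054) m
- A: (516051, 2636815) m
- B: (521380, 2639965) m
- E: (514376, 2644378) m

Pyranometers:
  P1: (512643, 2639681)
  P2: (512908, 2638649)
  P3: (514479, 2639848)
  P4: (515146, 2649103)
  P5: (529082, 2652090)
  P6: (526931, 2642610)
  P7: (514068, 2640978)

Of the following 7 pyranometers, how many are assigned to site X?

2

P1 → A
P2 → A
P3 → A
P4 → E
P5 → X
P6 → X
P7 → E
2 of the 7 go to X.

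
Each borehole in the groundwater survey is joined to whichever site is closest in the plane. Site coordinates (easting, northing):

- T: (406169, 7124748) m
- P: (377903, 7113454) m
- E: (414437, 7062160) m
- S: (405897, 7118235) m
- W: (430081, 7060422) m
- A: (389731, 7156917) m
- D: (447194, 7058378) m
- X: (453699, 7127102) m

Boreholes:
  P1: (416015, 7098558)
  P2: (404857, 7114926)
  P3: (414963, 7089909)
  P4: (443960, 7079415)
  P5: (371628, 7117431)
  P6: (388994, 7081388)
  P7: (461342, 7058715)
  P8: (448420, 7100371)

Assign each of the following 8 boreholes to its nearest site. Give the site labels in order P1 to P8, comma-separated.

S, S, E, D, P, E, D, X

P1 → S (d²=489558253.00)
P2 → S (d²=12031081.00)
P3 → E (d²=770283677.00)
P4 → D (d²=453014125.00)
P5 → P (d²=55192154.00)
P6 → E (d²=1017062233.00)
P7 → D (d²=200279473.00)
P8 → X (d²=742414202.00)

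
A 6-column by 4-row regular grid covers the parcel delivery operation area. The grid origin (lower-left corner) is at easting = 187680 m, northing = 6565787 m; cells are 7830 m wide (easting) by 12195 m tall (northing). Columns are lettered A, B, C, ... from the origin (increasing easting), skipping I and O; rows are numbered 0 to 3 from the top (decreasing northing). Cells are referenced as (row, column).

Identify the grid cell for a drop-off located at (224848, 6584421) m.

Column index: ⌊(224848 − 187680) / 7830⌋ = ⌊4.747⌋ = 4 → column E
Row offset from origin: ⌊(6584421 − 6565787) / 12195⌋ = ⌊1.528⌋ = 1 → row 2 (counted from top)

(2, E)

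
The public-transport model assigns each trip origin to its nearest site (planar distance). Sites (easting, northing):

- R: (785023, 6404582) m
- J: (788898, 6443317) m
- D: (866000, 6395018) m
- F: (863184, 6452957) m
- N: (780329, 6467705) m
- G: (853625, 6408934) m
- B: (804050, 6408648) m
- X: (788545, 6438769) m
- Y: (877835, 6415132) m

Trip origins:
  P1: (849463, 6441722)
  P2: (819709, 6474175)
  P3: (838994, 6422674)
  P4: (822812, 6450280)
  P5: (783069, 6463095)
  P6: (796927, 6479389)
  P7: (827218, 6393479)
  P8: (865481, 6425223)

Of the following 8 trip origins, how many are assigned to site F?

P1 → F
P2 → N
P3 → G
P4 → J
P5 → N
P6 → N
P7 → B
P8 → Y
1 of the 8 goes to F.

1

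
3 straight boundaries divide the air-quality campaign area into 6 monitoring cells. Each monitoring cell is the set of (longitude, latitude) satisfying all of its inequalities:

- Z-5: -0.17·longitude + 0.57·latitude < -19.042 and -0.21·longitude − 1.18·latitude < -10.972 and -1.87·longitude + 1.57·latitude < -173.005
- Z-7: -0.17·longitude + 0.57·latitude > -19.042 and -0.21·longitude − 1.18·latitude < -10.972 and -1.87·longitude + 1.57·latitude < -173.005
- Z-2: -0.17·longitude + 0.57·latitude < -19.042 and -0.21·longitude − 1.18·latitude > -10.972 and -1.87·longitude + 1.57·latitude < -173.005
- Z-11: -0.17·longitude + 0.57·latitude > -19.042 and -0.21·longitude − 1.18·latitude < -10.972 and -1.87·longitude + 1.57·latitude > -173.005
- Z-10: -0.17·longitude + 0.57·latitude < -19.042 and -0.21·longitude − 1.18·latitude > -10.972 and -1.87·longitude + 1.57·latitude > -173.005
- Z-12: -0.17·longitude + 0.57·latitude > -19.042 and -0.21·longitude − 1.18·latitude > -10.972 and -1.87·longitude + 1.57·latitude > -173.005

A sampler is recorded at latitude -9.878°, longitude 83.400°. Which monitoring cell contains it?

-0.17·83.400 + 0.57·-9.878 = -19.808, which is < -19.042
-0.21·83.400 − 1.18·-9.878 = -5.858, which is > -10.972
-1.87·83.400 + 1.57·-9.878 = -171.466, which is > -173.005
This sign pattern matches Z-10.

Z-10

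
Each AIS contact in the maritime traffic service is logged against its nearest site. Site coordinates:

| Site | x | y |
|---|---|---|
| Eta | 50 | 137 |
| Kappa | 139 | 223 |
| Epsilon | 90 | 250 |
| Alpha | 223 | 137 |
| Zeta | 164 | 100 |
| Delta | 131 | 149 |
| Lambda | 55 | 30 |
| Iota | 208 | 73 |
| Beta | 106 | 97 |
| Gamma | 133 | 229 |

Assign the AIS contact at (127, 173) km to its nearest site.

Delta

Squared distances to each site:
Eta: 7225.000; Kappa: 2644.000; Epsilon: 7298.000; Alpha: 10512.000; Zeta: 6698.000; Delta: 592.000; Lambda: 25633.000; Iota: 16561.000; Beta: 6217.000; Gamma: 3172.000.
Minimum at Delta.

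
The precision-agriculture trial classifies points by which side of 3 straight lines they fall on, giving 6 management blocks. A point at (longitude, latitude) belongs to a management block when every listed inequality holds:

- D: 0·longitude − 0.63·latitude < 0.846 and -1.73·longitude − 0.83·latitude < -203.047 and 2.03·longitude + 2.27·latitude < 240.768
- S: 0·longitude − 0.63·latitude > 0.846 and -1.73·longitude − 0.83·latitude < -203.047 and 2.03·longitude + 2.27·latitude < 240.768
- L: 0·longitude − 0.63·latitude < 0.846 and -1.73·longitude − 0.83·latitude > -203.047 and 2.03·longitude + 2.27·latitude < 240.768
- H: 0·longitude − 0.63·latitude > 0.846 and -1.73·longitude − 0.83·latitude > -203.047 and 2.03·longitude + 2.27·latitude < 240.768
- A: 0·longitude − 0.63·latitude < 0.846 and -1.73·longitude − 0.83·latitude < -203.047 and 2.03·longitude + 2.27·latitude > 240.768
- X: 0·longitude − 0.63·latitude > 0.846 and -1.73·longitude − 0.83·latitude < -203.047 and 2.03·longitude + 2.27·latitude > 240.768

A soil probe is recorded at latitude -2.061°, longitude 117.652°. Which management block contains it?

0·117.652 − 0.63·-2.061 = 1.298, which is > 0.846
-1.73·117.652 − 0.83·-2.061 = -201.827, which is > -203.047
2.03·117.652 + 2.27·-2.061 = 234.155, which is < 240.768
This sign pattern matches H.

H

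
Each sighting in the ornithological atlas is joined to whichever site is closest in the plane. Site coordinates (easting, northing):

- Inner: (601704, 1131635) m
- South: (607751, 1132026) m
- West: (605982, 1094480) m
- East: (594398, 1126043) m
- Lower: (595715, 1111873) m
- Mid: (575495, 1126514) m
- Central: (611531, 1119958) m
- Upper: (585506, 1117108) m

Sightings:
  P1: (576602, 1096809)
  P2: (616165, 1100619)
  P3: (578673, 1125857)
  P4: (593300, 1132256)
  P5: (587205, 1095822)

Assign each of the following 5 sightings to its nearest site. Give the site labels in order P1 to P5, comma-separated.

Upper, West, Mid, East, Lower

P1 → Upper (d²=491330617.00)
P2 → West (d²=141380810.00)
P3 → Mid (d²=10531333.00)
P4 → East (d²=39806973.00)
P5 → Lower (d²=330054701.00)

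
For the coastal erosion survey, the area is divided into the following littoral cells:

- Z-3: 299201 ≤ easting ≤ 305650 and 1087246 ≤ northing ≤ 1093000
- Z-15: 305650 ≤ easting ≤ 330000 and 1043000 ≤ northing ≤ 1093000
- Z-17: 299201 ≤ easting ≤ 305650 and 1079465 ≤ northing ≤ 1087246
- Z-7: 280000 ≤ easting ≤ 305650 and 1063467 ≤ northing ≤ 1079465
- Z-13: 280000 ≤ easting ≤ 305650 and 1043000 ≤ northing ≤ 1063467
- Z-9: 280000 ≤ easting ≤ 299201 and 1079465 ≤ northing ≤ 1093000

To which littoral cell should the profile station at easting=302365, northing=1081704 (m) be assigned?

The point has easting = 302365 and northing = 1081704.
Only Z-17 satisfies 299201 ≤ easting ≤ 305650 and 1079465 ≤ northing ≤ 1087246.

Z-17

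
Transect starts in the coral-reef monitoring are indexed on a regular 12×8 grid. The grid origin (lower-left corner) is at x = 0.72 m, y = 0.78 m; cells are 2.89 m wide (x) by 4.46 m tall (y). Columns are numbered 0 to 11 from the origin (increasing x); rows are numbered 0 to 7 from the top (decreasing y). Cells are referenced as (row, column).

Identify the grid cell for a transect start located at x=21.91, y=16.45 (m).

(4, 7)

Column index: ⌊(21.91 − 0.72) / 2.89⌋ = ⌊7.332⌋ = 7
Row offset from origin: ⌊(16.45 − 0.78) / 4.46⌋ = ⌊3.513⌋ = 3 → row 4 (counted from top)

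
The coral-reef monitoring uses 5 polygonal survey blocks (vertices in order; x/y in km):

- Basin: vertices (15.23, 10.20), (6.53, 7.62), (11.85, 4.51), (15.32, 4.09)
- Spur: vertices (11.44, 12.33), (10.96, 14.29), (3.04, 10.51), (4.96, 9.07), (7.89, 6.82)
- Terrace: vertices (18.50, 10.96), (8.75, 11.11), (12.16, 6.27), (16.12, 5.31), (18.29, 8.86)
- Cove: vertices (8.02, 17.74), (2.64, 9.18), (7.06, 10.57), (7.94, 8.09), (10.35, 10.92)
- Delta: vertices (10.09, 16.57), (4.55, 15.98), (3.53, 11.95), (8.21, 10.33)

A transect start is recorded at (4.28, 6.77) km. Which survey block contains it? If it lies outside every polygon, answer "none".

none

Cast a ray rightward from (4.28, 6.77). For each polygon, the edges (by vertex number in listed order) whose endpoints lie on opposite sides of y = 6.77, where each meets that height, and whether that is right or left of the point:
Basin: 2–3 at x≈7.984 (right), 4–1 at x≈15.281 (right) → 2 crossings.
Spur: no edge straddles that height → 0 crossings.
Terrace: 2–3 at x≈11.808 (right), 4–5 at x≈17.012 (right) → 2 crossings.
Cove: no edge straddles that height → 0 crossings.
Delta: no edge straddles that height → 0 crossings.
All counts are even, so the point lies outside every listed polygon.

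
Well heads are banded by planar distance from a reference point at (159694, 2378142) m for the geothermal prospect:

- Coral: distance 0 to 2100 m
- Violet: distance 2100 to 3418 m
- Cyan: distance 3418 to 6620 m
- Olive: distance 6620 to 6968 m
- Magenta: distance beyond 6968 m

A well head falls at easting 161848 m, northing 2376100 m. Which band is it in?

Distance = √((161848−159694)² + (2376100−2378142)²) = √(4639716.000 + 4169764.000) = 2968.077 m.
2100 ≤ 2968.077 < 3418 → Violet.

Violet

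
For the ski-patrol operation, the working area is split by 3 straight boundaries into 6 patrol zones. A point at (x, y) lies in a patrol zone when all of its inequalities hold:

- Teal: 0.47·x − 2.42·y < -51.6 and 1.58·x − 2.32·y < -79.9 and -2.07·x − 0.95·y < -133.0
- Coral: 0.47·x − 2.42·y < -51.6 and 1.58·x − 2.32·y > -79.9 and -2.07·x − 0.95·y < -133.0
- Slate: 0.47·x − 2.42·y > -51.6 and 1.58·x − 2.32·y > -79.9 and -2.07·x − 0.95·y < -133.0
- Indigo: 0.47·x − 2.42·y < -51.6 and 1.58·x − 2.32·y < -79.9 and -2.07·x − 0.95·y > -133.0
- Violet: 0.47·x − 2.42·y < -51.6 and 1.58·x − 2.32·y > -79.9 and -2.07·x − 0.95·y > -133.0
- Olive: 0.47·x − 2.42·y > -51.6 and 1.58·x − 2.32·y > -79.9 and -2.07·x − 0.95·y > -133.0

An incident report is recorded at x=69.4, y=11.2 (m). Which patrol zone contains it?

Slate

0.47·69.4 − 2.42·11.2 = 5.514, which is > -51.6
1.58·69.4 − 2.32·11.2 = 83.668, which is > -79.9
-2.07·69.4 − 0.95·11.2 = -154.298, which is < -133.0
This sign pattern matches Slate.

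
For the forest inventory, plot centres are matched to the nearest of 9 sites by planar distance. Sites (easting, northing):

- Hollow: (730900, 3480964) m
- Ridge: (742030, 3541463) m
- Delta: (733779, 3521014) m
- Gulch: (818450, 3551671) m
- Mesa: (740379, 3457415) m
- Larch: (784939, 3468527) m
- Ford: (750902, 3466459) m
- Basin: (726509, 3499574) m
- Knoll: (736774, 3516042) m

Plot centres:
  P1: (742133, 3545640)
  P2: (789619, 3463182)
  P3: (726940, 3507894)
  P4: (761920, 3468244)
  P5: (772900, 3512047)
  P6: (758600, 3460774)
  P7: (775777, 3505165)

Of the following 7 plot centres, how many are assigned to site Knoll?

P1 → Ridge
P2 → Larch
P3 → Basin
P4 → Ford
P5 → Knoll
P6 → Ford
P7 → Larch
1 of the 7 goes to Knoll.

1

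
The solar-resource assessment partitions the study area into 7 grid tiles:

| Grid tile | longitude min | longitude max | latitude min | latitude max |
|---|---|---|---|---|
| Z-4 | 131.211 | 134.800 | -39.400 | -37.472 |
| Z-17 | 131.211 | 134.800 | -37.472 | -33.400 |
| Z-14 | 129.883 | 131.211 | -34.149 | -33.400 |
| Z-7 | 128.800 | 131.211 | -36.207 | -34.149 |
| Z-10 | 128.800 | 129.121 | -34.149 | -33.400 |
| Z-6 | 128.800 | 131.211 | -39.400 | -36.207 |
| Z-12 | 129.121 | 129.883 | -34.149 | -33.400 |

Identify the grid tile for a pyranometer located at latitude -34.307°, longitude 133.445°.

The point has longitude = 133.445 and latitude = -34.307.
Only Z-17 satisfies 131.211 ≤ longitude ≤ 134.800 and -37.472 ≤ latitude ≤ -33.400.

Z-17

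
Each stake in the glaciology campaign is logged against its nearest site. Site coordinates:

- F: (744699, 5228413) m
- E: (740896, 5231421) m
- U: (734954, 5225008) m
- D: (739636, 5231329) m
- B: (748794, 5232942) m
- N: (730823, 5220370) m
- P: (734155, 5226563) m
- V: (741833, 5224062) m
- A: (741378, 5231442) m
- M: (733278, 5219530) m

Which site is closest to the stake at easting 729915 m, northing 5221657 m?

N

Squared distances to each site:
F: 264210192.000; E: 215918057.000; U: 36620722.000; D: 188045425.000; B: 483767866.000; N: 2480833.000; P: 42046436.000; V: 147822749.000; A: 227146594.000; M: 15833898.000.
Minimum at N.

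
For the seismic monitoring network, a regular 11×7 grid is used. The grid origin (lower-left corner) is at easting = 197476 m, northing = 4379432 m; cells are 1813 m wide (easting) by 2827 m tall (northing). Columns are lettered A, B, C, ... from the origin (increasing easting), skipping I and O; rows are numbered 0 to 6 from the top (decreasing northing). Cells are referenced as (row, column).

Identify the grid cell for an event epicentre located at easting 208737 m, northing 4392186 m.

(2, G)

Column index: ⌊(208737 − 197476) / 1813⌋ = ⌊6.211⌋ = 6 → column G
Row offset from origin: ⌊(4392186 − 4379432) / 2827⌋ = ⌊4.511⌋ = 4 → row 2 (counted from top)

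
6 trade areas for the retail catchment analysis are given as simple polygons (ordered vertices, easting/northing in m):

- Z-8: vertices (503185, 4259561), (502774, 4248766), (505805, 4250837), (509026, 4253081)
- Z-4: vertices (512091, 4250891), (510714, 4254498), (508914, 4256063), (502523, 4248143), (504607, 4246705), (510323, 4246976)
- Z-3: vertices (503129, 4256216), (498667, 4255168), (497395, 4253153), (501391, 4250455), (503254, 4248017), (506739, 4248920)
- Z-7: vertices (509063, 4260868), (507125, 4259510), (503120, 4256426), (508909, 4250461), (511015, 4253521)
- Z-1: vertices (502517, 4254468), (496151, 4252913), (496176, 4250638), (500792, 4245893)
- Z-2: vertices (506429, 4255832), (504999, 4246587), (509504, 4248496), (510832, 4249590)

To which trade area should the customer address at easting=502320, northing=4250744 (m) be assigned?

Z-3

Cast a ray rightward from (502320, 4250744). For each polygon, the edges (by vertex number in listed order) whose endpoints lie on opposite sides of northing = 4250744, where each meets that height, and whether that is right or left of the point:
Z-8: 1–2 at easting≈502849.3 (right), 2–3 at easting≈505668.9 (right) → 2 crossings.
Z-4: 3–4 at easting≈504621.9 (right), 6–1 at easting≈512024.6 (right) → 2 crossings.
Z-3: 3–4 at easting≈500963.0 (left), 6–1 at easting≈505836.5 (right) → 1 crossing.
Z-7: 3–4 at easting≈508634.4 (right), 4–5 at easting≈509103.8 (right) → 2 crossings.
Z-1: 2–3 at easting≈496174.8 (left), 4–1 at easting≈501767.9 (left) → 0 crossings.
Z-2: 1–2 at easting≈505642.0 (right), 4–1 at easting≈510018.0 (right) → 2 crossings.
Only Z-3 has an odd count, so the point is inside Z-3.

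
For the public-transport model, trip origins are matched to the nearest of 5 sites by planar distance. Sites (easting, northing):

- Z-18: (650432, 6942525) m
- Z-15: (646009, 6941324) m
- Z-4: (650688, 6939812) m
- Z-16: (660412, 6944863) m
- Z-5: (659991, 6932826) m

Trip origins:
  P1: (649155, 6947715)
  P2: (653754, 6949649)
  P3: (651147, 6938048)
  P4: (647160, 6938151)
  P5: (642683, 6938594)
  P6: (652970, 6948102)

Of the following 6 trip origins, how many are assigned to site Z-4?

1

P1 → Z-18
P2 → Z-18
P3 → Z-4
P4 → Z-15
P5 → Z-15
P6 → Z-18
1 of the 6 goes to Z-4.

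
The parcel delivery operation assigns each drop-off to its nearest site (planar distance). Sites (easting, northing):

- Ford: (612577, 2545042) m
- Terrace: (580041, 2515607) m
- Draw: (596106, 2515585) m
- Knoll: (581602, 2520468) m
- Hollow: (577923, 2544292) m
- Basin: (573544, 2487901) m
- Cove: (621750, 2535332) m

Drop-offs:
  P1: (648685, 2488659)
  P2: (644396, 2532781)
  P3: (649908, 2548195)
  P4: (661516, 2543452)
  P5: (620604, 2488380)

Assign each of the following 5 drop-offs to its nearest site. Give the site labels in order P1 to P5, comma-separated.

Cove, Cove, Cove, Cove, Draw

P1 → Cove (d²=2903863154.00)
P2 → Cove (d²=519348917.00)
P3 → Cove (d²=958329733.00)
P4 → Cove (d²=1647269156.00)
P5 → Draw (d²=1340264029.00)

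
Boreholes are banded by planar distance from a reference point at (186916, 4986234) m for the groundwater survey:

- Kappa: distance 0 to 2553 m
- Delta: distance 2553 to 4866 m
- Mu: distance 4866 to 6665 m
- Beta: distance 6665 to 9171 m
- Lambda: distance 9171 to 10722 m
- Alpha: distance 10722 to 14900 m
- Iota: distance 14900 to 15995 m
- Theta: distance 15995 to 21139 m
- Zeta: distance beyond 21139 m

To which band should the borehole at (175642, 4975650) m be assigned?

Distance = √((175642−186916)² + (4975650−4986234)²) = √(127103076.000 + 112021056.000) = 15463.639 m.
14900 ≤ 15463.639 < 15995 → Iota.

Iota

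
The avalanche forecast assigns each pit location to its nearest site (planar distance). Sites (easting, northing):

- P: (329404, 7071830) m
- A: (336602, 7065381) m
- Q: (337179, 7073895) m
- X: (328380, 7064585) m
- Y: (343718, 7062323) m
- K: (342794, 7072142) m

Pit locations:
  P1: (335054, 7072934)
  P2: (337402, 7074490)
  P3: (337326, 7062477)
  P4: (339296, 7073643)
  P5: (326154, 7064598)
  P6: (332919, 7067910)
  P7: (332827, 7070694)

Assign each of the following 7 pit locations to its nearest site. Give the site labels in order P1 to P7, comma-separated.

P1 → Q (d²=5439146.00)
P2 → Q (d²=403754.00)
P3 → A (d²=8957392.00)
P4 → Q (d²=4545193.00)
P5 → X (d²=4955245.00)
P6 → A (d²=19960330.00)
P7 → P (d²=13007425.00)

Q, Q, A, Q, X, A, P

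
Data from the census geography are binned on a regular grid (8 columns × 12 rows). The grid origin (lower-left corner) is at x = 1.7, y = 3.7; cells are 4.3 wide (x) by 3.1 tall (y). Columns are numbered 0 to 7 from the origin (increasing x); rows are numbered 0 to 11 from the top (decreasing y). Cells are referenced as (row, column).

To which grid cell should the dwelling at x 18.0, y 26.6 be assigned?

Column index: ⌊(18.0 − 1.7) / 4.3⌋ = ⌊3.791⌋ = 3
Row offset from origin: ⌊(26.6 − 3.7) / 3.1⌋ = ⌊7.387⌋ = 7 → row 4 (counted from top)

(4, 3)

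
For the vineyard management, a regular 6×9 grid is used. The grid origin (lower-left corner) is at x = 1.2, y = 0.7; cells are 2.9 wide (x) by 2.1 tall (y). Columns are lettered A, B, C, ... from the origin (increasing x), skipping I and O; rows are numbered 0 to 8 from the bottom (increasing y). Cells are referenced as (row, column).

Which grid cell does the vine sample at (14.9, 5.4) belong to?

Column index: ⌊(14.9 − 1.2) / 2.9⌋ = ⌊4.724⌋ = 4 → column E
Row offset from origin: ⌊(5.4 − 0.7) / 2.1⌋ = ⌊2.238⌋ = 2 → row 2

(2, E)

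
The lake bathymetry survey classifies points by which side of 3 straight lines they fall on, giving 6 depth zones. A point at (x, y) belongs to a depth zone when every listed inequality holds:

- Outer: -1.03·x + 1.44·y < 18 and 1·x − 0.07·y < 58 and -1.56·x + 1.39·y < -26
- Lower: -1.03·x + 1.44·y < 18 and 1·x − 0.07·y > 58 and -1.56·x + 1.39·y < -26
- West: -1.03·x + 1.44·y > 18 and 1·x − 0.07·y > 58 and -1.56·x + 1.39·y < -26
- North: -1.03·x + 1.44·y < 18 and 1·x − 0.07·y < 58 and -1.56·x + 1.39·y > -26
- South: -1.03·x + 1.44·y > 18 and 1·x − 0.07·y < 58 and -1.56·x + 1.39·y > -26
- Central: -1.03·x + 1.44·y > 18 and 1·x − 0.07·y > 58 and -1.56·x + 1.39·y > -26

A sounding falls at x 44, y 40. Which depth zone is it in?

-1.03·44 + 1.44·40 = 12.280, which is < 18
1·44 − 0.07·40 = 41.200, which is < 58
-1.56·44 + 1.39·40 = -13.040, which is > -26
This sign pattern matches North.

North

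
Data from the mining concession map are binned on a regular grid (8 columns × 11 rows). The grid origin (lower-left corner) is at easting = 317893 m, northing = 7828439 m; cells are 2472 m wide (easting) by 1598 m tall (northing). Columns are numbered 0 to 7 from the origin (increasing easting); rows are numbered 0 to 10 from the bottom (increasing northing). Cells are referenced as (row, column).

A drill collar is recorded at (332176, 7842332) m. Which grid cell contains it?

Column index: ⌊(332176 − 317893) / 2472⌋ = ⌊5.778⌋ = 5
Row offset from origin: ⌊(7842332 − 7828439) / 1598⌋ = ⌊8.694⌋ = 8 → row 8

(8, 5)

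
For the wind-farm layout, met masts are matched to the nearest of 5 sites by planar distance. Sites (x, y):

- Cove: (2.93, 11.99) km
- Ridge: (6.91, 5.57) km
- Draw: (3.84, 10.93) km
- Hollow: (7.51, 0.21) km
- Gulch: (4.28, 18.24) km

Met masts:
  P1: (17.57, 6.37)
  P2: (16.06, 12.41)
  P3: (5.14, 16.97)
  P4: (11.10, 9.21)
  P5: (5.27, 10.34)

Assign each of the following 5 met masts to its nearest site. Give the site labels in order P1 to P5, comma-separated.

P1 → Ridge (d²=114.28)
P2 → Ridge (d²=130.51)
P3 → Gulch (d²=2.35)
P4 → Ridge (d²=30.81)
P5 → Draw (d²=2.39)

Ridge, Ridge, Gulch, Ridge, Draw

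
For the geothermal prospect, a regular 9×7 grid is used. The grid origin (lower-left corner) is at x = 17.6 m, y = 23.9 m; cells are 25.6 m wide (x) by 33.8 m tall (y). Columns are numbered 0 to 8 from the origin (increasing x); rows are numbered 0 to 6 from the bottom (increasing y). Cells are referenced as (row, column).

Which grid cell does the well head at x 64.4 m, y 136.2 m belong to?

Column index: ⌊(64.4 − 17.6) / 25.6⌋ = ⌊1.828⌋ = 1
Row offset from origin: ⌊(136.2 − 23.9) / 33.8⌋ = ⌊3.322⌋ = 3 → row 3

(3, 1)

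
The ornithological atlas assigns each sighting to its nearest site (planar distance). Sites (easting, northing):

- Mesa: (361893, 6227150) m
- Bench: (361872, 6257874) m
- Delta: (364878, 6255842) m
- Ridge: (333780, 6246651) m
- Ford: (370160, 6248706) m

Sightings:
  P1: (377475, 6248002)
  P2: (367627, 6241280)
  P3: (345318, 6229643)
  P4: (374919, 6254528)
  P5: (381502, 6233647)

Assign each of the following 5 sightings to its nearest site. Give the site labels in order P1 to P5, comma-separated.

Ford, Ford, Mesa, Ford, Ford

P1 → Ford (d²=54004841.00)
P2 → Ford (d²=61561565.00)
P3 → Mesa (d²=280945674.00)
P4 → Ford (d²=56543765.00)
P5 → Ford (d²=355414445.00)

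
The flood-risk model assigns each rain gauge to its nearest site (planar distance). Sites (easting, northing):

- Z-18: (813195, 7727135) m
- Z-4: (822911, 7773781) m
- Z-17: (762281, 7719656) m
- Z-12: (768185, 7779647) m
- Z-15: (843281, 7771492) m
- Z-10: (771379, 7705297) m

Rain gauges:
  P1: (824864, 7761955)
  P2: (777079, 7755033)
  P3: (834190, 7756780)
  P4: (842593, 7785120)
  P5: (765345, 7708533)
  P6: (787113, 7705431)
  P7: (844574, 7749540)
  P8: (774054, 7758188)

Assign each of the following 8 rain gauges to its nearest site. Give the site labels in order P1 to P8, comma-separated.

Z-4, Z-12, Z-15, Z-15, Z-10, Z-10, Z-15, Z-12

P1 → Z-4 (d²=143668485.00)
P2 → Z-12 (d²=684952232.00)
P3 → Z-15 (d²=299089225.00)
P4 → Z-15 (d²=186195728.00)
P5 → Z-10 (d²=46880852.00)
P6 → Z-10 (d²=247576712.00)
P7 → Z-15 (d²=483562153.00)
P8 → Z-12 (d²=494933842.00)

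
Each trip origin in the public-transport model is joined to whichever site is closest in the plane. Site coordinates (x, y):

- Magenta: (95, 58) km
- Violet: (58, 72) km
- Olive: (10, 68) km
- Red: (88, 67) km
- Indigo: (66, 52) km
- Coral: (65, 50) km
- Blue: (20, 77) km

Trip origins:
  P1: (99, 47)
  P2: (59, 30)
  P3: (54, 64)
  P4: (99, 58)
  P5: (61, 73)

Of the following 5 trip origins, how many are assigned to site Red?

P1 → Magenta
P2 → Coral
P3 → Violet
P4 → Magenta
P5 → Violet
0 of the 5 go to Red.

0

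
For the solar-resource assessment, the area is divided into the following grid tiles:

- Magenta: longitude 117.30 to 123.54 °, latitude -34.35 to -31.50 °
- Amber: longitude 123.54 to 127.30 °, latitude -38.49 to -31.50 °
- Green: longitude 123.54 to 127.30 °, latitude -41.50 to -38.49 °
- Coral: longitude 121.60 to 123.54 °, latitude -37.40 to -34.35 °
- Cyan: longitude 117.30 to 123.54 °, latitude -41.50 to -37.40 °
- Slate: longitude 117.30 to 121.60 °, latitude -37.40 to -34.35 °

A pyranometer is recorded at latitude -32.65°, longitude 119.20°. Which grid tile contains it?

Magenta

The point has longitude = 119.20 and latitude = -32.65.
Only Magenta satisfies 117.30 ≤ longitude ≤ 123.54 and -34.35 ≤ latitude ≤ -31.50.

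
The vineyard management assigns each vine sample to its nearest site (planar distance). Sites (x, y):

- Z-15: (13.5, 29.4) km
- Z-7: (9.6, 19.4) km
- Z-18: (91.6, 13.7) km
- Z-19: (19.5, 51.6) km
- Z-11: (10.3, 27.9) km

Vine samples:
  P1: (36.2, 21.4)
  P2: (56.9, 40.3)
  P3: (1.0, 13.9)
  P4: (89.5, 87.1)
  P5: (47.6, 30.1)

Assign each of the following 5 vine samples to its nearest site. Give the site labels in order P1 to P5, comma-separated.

P1 → Z-15 (d²=579.29)
P2 → Z-19 (d²=1526.45)
P3 → Z-7 (d²=104.21)
P4 → Z-18 (d²=5391.97)
P5 → Z-15 (d²=1163.30)

Z-15, Z-19, Z-7, Z-18, Z-15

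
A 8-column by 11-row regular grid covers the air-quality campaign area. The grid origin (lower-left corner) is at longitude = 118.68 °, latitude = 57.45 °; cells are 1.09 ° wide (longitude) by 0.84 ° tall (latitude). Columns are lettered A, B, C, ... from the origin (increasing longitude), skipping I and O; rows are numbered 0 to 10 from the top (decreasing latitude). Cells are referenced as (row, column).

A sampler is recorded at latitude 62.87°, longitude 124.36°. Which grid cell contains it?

(4, F)

Column index: ⌊(124.36 − 118.68) / 1.09⌋ = ⌊5.211⌋ = 5 → column F
Row offset from origin: ⌊(62.87 − 57.45) / 0.84⌋ = ⌊6.452⌋ = 6 → row 4 (counted from top)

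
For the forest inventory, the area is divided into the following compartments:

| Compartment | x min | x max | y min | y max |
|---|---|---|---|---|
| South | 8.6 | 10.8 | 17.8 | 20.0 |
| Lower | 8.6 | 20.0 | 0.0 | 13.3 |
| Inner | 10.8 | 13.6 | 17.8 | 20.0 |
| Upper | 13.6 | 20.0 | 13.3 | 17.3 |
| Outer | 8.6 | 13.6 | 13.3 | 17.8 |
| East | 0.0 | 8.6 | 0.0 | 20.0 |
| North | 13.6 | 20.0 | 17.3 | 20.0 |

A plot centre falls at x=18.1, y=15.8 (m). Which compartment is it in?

Upper

The point has x = 18.1 and y = 15.8.
Only Upper satisfies 13.6 ≤ x ≤ 20.0 and 13.3 ≤ y ≤ 17.3.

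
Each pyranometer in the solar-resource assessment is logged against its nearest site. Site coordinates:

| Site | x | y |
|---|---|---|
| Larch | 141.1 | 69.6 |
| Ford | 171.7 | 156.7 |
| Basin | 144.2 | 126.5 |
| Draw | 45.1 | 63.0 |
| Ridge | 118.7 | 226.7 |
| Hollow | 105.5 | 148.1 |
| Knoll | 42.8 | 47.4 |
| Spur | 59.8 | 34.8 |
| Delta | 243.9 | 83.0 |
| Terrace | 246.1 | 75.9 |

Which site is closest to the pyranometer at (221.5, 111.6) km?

Squared distances to each site:
Larch: 8228.160; Ford: 4514.050; Basin: 6197.300; Draw: 33478.920; Ridge: 23815.850; Hollow: 14788.250; Knoll: 36055.330; Spur: 32045.130; Delta: 1319.720; Terrace: 1879.650.
Minimum at Delta.

Delta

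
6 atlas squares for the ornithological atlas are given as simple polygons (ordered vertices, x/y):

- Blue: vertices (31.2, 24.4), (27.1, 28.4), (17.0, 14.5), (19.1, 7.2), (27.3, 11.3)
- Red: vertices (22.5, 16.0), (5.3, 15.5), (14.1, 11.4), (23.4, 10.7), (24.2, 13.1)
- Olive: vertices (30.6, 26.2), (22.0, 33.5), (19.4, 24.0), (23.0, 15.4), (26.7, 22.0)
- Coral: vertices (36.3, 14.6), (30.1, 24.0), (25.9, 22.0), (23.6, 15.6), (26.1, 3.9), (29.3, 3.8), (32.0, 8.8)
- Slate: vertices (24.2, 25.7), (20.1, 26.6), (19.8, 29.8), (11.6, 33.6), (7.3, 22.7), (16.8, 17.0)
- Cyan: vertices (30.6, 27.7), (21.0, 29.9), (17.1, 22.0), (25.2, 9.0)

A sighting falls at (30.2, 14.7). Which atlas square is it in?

Coral

Cast a ray rightward from (30.2, 14.7). For each polygon, the edges (by vertex number in listed order) whose endpoints lie on opposite sides of y = 14.7, where each meets that height, and whether that is right or left of the point:
Blue: 2–3 at x≈17.15 (left), 5–1 at x≈28.31 (left) → 0 crossings.
Red: 2–3 at x≈7.02 (left), 5–1 at x≈23.26 (left) → 0 crossings.
Olive: no edge straddles that height → 0 crossings.
Coral: 1–2 at x≈36.23 (right), 4–5 at x≈23.79 (left) → 1 crossing.
Slate: no edge straddles that height → 0 crossings.
Cyan: 3–4 at x≈21.65 (left), 4–1 at x≈26.85 (left) → 0 crossings.
Only Coral has an odd count, so the point is inside Coral.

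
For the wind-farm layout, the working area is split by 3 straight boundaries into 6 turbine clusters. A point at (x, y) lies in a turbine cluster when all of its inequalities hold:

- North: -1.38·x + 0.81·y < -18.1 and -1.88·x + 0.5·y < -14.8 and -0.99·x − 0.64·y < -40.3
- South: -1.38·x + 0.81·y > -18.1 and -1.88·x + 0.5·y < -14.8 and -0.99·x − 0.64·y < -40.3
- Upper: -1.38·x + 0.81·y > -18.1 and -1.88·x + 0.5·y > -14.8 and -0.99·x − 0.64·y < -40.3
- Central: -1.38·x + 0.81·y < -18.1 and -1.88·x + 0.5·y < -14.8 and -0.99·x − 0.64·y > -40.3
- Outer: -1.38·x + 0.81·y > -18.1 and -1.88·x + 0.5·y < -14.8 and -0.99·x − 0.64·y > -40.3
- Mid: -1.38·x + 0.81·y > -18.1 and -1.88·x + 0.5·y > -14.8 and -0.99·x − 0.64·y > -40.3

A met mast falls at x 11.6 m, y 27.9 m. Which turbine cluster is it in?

Mid

-1.38·11.6 + 0.81·27.9 = 6.591, which is > -18.1
-1.88·11.6 + 0.5·27.9 = -7.858, which is > -14.8
-0.99·11.6 − 0.64·27.9 = -29.340, which is > -40.3
This sign pattern matches Mid.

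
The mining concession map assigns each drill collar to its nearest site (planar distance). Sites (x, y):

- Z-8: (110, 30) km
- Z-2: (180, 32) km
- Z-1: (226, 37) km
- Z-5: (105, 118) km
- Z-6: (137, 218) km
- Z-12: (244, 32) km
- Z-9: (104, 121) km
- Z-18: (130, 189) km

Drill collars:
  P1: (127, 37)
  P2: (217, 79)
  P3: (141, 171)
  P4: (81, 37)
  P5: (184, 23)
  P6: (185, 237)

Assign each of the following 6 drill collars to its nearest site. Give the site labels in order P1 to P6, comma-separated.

P1 → Z-8 (d²=338.00)
P2 → Z-1 (d²=1845.00)
P3 → Z-18 (d²=445.00)
P4 → Z-8 (d²=890.00)
P5 → Z-2 (d²=97.00)
P6 → Z-6 (d²=2665.00)

Z-8, Z-1, Z-18, Z-8, Z-2, Z-6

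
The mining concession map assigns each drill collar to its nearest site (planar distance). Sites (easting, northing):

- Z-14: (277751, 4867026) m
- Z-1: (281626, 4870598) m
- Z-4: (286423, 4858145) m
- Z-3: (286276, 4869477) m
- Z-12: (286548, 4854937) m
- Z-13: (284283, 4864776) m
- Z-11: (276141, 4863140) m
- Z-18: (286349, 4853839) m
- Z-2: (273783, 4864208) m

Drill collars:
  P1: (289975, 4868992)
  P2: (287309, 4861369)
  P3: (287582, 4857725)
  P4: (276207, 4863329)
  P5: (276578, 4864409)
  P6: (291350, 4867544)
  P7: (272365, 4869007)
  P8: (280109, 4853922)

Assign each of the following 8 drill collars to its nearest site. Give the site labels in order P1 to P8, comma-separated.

P1 → Z-3 (d²=13917826.00)
P2 → Z-4 (d²=11179172.00)
P3 → Z-4 (d²=1519681.00)
P4 → Z-11 (d²=40077.00)
P5 → Z-11 (d²=1801330.00)
P6 → Z-3 (d²=29481965.00)
P7 → Z-2 (d²=25041125.00)
P8 → Z-18 (d²=38944489.00)

Z-3, Z-4, Z-4, Z-11, Z-11, Z-3, Z-2, Z-18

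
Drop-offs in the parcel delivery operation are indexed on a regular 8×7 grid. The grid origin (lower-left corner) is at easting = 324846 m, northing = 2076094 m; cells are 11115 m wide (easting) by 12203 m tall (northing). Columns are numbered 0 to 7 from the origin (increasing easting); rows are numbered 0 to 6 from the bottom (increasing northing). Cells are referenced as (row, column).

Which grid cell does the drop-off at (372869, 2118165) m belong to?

(3, 4)

Column index: ⌊(372869 − 324846) / 11115⌋ = ⌊4.321⌋ = 4
Row offset from origin: ⌊(2118165 − 2076094) / 12203⌋ = ⌊3.448⌋ = 3 → row 3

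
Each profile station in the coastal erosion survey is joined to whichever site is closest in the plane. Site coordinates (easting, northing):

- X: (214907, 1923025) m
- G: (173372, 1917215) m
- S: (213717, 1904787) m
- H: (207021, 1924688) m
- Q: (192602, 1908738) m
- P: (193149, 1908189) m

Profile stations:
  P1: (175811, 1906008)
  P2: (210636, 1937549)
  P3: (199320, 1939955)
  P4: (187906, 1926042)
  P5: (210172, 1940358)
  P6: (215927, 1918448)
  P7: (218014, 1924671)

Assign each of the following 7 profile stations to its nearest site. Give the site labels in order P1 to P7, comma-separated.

P1 → G (d²=131545570.00)
P2 → H (d²=178473546.00)
P3 → H (d²=292386690.00)
P4 → G (d²=289153085.00)
P5 → H (d²=255477701.00)
P6 → X (d²=21989329.00)
P7 → X (d²=12362765.00)

G, H, H, G, H, X, X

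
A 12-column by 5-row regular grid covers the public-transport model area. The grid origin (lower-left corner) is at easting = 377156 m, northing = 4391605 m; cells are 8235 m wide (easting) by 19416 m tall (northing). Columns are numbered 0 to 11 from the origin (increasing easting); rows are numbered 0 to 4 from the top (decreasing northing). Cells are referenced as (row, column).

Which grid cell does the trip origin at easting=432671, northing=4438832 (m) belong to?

(2, 6)

Column index: ⌊(432671 − 377156) / 8235⌋ = ⌊6.741⌋ = 6
Row offset from origin: ⌊(4438832 − 4391605) / 19416⌋ = ⌊2.432⌋ = 2 → row 2 (counted from top)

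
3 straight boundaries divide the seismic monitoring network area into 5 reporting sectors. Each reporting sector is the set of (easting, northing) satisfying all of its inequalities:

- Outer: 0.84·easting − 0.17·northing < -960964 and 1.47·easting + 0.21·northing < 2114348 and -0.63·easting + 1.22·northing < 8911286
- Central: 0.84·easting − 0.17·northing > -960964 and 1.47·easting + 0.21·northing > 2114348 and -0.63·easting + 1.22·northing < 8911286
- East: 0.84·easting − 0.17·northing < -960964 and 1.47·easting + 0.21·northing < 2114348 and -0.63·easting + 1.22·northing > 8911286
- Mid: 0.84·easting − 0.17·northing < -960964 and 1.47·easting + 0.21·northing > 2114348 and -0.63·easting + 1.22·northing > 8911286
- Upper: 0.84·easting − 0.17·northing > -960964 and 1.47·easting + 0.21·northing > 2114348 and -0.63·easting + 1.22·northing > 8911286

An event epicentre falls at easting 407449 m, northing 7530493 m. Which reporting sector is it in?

Upper

0.84·407449 − 0.17·7530493 = -937926.650, which is > -960964
1.47·407449 + 0.21·7530493 = 2180353.560, which is > 2114348
-0.63·407449 + 1.22·7530493 = 8930508.590, which is > 8911286
This sign pattern matches Upper.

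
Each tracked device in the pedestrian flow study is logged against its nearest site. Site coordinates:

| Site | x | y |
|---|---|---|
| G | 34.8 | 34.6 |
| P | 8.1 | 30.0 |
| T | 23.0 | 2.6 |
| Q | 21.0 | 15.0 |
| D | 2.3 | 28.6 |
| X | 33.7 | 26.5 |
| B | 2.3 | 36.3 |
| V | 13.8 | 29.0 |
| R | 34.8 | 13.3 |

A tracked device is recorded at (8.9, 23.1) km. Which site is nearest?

P

Squared distances to each site:
G: 803.060; P: 48.250; T: 619.060; Q: 212.020; D: 73.810; X: 626.600; B: 217.800; V: 58.820; R: 766.850.
Minimum at P.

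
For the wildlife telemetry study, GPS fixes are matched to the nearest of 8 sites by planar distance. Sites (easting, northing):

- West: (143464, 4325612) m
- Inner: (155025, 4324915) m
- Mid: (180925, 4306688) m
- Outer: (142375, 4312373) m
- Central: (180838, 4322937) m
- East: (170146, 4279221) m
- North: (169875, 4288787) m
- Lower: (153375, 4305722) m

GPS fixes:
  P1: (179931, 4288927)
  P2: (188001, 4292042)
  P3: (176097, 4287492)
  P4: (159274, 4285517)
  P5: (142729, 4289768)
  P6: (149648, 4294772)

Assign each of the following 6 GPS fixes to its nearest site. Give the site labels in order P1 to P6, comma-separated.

North, Mid, North, North, Lower, Lower

P1 → North (d²=101142736.00)
P2 → Mid (d²=264575092.00)
P3 → North (d²=40390309.00)
P4 → North (d²=123074101.00)
P5 → Lower (d²=367867432.00)
P6 → Lower (d²=133793029.00)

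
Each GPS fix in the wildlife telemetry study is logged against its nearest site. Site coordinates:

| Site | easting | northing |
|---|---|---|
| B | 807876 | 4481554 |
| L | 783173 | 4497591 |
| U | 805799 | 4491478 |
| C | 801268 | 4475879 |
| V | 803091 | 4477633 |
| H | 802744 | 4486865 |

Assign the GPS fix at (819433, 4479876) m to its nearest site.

B

Squared distances to each site:
B: 136379933.000; L: 1628608825.000; U: 320492360.000; C: 345943234.000; V: 272092013.000; H: 327368842.000.
Minimum at B.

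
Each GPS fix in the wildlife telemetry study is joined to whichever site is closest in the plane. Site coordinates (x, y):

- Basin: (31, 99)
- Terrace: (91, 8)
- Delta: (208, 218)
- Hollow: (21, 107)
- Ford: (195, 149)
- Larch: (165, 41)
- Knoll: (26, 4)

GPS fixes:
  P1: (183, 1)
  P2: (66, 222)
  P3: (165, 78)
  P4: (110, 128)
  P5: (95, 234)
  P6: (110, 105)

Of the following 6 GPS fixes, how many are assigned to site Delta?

P1 → Larch
P2 → Hollow
P3 → Larch
P4 → Basin
P5 → Delta
P6 → Basin
1 of the 6 goes to Delta.

1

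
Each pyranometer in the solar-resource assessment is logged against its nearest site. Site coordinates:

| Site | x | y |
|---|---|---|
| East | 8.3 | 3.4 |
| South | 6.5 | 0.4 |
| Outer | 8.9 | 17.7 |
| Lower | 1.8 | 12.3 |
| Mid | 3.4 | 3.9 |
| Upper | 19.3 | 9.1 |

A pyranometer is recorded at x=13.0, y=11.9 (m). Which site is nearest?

Squared distances to each site:
East: 94.340; South: 174.500; Outer: 50.450; Lower: 125.600; Mid: 156.160; Upper: 47.530.
Minimum at Upper.

Upper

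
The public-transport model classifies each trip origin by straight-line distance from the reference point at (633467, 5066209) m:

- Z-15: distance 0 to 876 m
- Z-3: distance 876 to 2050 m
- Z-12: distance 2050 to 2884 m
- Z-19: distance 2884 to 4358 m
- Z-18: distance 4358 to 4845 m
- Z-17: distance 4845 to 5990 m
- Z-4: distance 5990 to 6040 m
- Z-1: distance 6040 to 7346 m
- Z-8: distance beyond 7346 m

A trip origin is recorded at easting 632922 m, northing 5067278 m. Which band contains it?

Z-3

Distance = √((632922−633467)² + (5067278−5066209)²) = √(297025.000 + 1142761.000) = 1199.911 m.
876 ≤ 1199.911 < 2050 → Z-3.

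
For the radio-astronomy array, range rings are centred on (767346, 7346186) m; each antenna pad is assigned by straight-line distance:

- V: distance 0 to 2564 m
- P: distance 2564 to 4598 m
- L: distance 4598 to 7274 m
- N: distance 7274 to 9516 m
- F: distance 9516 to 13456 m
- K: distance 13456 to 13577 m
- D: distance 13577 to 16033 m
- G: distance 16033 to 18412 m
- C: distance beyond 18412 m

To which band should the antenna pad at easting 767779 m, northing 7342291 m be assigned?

P

Distance = √((767779−767346)² + (7342291−7346186)²) = √(187489.000 + 15171025.000) = 3918.994 m.
2564 ≤ 3918.994 < 4598 → P.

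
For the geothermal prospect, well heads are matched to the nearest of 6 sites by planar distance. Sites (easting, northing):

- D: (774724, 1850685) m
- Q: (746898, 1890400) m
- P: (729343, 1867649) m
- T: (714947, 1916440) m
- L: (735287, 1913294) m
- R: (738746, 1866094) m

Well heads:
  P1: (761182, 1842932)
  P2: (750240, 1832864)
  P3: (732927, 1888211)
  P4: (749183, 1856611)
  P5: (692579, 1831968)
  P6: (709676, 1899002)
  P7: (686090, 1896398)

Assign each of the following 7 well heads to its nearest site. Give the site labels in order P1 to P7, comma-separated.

P1 → D (d²=243494773.00)
P2 → D (d²=917054297.00)
P3 → Q (d²=199980562.00)
P4 → R (d²=198858258.00)
P5 → P (d²=2624725457.00)
P6 → T (d²=331867285.00)
P7 → T (d²=1234408213.00)

D, D, Q, R, P, T, T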